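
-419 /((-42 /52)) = 10894 /21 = 518.76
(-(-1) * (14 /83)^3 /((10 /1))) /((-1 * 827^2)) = -1372 /1955308555615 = -0.00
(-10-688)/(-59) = 698/59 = 11.83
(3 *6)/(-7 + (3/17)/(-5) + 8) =765/41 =18.66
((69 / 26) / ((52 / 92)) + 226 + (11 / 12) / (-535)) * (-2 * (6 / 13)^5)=-324386066736 / 33570456595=-9.66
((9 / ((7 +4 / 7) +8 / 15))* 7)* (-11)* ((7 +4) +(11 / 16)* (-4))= -2401245 / 3404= -705.42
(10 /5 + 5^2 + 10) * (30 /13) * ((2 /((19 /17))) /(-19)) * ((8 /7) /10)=-30192 /32851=-0.92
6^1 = 6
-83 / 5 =-16.60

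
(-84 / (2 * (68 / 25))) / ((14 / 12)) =-225 / 17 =-13.24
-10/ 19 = -0.53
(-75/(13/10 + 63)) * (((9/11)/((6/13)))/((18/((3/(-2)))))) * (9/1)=43875/28292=1.55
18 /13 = 1.38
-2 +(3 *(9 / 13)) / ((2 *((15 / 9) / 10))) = 55 / 13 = 4.23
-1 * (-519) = 519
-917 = -917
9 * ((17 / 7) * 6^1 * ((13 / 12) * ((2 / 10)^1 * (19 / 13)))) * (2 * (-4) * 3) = -34884 / 35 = -996.69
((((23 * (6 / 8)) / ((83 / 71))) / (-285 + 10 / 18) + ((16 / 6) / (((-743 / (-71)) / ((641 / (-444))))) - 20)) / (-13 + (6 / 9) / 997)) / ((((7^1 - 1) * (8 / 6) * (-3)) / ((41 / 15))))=-175525735765355813 / 981137259155865600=-0.18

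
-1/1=-1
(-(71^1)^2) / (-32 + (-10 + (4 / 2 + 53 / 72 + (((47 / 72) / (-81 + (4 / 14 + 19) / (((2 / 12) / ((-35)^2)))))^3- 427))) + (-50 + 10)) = 5349813863036265732966912 / 537277835971519435613233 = 9.96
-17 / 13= -1.31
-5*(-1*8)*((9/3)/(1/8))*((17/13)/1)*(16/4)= 65280/13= 5021.54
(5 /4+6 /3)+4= 29 /4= 7.25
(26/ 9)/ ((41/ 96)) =832/ 123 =6.76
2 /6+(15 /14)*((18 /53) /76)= 28601 /84588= 0.34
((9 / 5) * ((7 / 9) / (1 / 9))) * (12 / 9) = 84 / 5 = 16.80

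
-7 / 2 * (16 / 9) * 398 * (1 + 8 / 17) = -557200 / 153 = -3641.83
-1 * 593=-593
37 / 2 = 18.50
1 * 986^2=972196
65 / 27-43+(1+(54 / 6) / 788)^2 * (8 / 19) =-1599166589 / 39818034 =-40.16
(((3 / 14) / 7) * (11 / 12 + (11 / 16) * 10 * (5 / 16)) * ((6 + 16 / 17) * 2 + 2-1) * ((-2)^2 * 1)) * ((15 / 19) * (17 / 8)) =4466715 / 476672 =9.37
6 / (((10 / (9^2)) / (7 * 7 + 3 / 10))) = 119799 / 50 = 2395.98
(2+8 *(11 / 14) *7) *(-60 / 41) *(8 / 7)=-76.93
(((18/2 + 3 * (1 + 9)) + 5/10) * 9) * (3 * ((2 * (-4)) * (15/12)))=-10665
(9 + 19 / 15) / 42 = 11 / 45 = 0.24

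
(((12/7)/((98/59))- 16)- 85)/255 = -2017/5145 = -0.39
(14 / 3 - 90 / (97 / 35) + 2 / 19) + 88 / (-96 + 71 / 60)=-900554494 / 31454481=-28.63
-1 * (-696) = 696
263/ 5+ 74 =633/ 5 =126.60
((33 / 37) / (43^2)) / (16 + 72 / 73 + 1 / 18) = 43362 / 1531972309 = 0.00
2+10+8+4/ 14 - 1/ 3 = 419/ 21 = 19.95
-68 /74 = -34 /37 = -0.92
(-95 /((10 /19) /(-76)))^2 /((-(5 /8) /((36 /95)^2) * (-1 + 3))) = -21618690.05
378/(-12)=-31.50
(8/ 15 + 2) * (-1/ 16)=-19/ 120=-0.16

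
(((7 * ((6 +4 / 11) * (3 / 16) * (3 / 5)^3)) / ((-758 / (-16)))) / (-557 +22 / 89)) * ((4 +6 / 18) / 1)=-510237 / 1721484325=-0.00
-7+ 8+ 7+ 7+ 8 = 23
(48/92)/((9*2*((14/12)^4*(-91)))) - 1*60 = -301518444/5025293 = -60.00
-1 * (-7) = 7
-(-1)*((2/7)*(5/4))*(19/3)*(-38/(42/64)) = -130.98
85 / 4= 21.25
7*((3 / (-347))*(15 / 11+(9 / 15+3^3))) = -33453 / 19085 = -1.75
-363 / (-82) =363 / 82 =4.43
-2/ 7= -0.29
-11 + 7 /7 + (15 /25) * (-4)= -62 /5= -12.40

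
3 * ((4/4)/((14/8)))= 12/7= 1.71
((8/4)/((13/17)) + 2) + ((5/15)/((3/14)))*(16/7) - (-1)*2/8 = 3941/468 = 8.42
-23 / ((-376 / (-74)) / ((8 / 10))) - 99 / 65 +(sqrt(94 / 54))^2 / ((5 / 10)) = -1.66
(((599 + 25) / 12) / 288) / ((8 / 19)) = 0.43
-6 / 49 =-0.12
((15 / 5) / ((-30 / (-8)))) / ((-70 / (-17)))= 34 / 175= 0.19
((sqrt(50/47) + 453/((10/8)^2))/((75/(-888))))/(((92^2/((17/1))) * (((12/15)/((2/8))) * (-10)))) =629 * sqrt(94)/7956160 + 284937/1322500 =0.22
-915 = -915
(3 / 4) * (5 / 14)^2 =75 / 784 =0.10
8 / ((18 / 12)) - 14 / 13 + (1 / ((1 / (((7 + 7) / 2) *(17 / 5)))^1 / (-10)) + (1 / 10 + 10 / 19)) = -1727399 / 7410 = -233.12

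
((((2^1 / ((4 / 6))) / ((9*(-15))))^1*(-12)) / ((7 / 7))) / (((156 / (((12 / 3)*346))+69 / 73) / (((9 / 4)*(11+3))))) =353612 / 44535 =7.94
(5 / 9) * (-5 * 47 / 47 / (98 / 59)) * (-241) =355475 / 882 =403.03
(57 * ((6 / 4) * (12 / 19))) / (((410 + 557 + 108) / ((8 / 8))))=54 / 1075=0.05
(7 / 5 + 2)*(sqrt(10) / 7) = 1.54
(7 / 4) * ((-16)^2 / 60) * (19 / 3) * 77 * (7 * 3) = 76466.13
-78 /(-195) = 2 /5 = 0.40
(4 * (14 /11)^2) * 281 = 220304 /121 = 1820.69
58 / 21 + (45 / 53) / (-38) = 115867 / 42294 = 2.74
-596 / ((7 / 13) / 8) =-61984 / 7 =-8854.86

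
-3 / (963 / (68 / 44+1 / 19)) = -334 / 67089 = -0.00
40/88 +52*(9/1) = 5153/11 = 468.45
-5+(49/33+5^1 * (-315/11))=-4841/33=-146.70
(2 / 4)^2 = 1 / 4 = 0.25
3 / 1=3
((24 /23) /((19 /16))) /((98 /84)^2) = 13824 /21413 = 0.65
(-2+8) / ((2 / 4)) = 12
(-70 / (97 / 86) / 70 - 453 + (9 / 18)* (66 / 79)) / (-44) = 10.31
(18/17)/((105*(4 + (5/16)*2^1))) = 48/22015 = 0.00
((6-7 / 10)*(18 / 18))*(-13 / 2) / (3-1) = -689 / 40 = -17.22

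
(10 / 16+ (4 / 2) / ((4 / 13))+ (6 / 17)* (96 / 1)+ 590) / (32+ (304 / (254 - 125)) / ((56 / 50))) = 77492751 / 4188256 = 18.50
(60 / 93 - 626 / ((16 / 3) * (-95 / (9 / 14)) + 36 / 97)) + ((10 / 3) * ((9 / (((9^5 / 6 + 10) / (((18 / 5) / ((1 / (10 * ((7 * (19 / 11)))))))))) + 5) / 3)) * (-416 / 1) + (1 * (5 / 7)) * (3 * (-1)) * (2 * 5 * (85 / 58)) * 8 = -107603739197106431 / 39204107272638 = -2744.71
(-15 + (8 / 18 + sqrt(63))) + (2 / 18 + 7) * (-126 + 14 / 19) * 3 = -2678.90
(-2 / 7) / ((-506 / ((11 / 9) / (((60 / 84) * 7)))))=1 / 7245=0.00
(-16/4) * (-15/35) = 12/7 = 1.71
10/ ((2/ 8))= 40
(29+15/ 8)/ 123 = 247/ 984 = 0.25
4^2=16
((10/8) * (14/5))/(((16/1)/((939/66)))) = 3.11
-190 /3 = -63.33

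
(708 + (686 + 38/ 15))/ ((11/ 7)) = 146636/ 165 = 888.70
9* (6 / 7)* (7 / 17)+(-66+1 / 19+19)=-14138 / 323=-43.77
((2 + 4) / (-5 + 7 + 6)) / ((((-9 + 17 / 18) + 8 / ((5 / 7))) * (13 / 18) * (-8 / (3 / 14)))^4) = 6537720751875 / 450413364251551826944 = 0.00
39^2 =1521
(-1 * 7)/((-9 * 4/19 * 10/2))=133/180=0.74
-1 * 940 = -940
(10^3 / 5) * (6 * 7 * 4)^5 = 26765564313600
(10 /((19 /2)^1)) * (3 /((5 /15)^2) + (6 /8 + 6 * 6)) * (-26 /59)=-33150 /1121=-29.57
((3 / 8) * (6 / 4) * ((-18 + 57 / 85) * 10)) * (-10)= 66285 / 68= 974.78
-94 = -94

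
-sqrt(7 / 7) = -1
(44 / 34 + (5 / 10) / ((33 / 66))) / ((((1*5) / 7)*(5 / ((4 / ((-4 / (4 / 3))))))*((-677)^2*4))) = -91 / 194789825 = -0.00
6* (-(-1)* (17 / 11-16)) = -954 / 11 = -86.73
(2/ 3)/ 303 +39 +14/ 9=12289/ 303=40.56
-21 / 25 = -0.84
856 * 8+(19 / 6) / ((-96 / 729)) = 436733 / 64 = 6823.95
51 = 51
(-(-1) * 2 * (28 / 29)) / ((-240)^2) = 7 / 208800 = 0.00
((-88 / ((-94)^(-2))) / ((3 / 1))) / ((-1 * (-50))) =-388784 / 75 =-5183.79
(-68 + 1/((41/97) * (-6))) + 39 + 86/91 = -28.45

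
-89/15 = -5.93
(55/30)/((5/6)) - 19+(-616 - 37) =-3349/5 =-669.80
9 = 9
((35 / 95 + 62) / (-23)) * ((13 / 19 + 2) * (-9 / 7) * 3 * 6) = 9790470 / 58121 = 168.45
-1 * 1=-1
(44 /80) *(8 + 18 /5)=319 /50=6.38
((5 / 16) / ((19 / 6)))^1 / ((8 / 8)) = 15 / 152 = 0.10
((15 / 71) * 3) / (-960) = -0.00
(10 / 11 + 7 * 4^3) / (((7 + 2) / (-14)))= -23044 / 33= -698.30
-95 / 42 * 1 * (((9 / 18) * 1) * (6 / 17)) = -0.40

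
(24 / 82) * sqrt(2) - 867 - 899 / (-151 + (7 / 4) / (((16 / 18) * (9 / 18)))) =-2025667 / 2353 + 12 * sqrt(2) / 41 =-860.47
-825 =-825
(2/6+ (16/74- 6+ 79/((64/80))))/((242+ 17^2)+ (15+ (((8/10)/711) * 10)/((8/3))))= 3272575/19151644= 0.17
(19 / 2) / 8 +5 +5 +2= 211 / 16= 13.19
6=6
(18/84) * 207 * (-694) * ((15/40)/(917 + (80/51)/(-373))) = -12297627603/976864616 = -12.59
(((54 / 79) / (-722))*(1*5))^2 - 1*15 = -15.00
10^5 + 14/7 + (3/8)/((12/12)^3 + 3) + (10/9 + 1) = 28801211/288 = 100004.20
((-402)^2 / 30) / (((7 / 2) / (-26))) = -1400568 / 35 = -40016.23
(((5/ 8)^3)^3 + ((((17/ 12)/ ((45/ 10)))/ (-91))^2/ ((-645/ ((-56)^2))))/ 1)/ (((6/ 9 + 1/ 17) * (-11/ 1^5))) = -2627923953853001/ 1446961530682736640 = -0.00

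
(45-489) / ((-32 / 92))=2553 / 2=1276.50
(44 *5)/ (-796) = -55/ 199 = -0.28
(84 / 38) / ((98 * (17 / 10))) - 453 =-1024203 / 2261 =-452.99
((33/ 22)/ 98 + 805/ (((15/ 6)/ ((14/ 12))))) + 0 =220901/ 588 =375.68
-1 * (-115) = 115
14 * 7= 98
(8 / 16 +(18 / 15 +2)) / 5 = 0.74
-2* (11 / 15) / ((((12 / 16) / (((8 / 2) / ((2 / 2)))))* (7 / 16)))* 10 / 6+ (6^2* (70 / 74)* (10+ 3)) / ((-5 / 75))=-46645684 / 6993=-6670.34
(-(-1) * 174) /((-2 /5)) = -435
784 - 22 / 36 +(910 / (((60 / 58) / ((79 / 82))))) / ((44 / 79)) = 74848201 / 32472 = 2305.01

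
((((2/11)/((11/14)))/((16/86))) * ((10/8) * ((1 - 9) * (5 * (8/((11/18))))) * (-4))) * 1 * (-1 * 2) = -8668800/1331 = -6513.00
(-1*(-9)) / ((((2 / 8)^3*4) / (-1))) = -144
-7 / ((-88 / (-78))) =-273 / 44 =-6.20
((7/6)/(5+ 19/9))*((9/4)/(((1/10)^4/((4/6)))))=39375/16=2460.94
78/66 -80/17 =-659/187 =-3.52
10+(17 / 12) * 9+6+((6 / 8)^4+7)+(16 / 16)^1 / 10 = 46293 / 1280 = 36.17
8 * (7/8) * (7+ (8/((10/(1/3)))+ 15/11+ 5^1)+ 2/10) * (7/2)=55909/165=338.84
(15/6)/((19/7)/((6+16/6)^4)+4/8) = 1599416/320191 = 5.00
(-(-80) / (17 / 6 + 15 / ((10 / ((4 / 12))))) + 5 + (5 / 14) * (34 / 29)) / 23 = 5972 / 4669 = 1.28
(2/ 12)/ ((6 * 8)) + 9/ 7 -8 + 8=2599/ 2016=1.29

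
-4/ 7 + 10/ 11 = 0.34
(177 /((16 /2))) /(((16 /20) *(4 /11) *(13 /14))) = 68145 /832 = 81.91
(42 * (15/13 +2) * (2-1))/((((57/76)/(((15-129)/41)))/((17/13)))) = -108528/169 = -642.18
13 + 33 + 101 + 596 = 743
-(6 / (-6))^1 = 1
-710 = -710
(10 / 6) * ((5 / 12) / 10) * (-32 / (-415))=4 / 747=0.01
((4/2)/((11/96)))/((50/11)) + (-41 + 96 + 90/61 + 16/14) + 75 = 1456692/10675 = 136.46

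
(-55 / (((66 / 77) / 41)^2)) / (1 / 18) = -4530295 / 2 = -2265147.50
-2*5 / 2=-5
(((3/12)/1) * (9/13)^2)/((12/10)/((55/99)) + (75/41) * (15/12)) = 27675/1027013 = 0.03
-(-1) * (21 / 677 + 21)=14238 / 677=21.03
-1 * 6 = -6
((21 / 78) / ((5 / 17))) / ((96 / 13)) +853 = 818999 / 960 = 853.12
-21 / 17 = -1.24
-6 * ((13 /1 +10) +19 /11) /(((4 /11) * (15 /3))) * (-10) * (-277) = -226032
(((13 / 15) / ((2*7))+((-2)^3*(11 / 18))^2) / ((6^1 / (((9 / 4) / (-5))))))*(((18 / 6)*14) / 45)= -135871 / 81000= -1.68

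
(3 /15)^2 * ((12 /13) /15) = 4 /1625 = 0.00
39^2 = 1521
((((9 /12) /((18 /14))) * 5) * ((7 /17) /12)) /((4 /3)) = 245 /3264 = 0.08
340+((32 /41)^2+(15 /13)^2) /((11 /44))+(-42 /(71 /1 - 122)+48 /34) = 1690316910 /4829513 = 350.00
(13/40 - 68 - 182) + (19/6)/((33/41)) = -245.74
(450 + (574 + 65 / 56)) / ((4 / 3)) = 172227 / 224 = 768.87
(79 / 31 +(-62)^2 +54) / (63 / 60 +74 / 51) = 123335340 / 79081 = 1559.61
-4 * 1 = -4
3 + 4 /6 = 3.67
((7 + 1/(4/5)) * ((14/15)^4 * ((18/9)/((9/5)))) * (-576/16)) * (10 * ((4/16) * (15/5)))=-422576/225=-1878.12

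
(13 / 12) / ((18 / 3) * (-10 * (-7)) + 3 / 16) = 0.00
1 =1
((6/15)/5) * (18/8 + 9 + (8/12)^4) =3709/4050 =0.92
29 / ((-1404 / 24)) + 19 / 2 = 2107 / 234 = 9.00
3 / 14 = 0.21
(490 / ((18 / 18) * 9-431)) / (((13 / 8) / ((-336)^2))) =-221276160 / 2743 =-80669.40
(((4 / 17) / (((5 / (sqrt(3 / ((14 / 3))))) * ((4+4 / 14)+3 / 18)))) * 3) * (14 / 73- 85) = -668628 * sqrt(14) / 1160335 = -2.16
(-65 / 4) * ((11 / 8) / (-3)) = 715 / 96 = 7.45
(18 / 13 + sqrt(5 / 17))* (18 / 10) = 9* sqrt(85) / 85 + 162 / 65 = 3.47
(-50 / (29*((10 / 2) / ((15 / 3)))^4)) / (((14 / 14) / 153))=-7650 / 29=-263.79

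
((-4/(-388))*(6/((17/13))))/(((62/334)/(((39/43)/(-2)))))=-254007/2198117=-0.12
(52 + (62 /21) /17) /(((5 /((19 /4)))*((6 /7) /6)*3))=176947 /1530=115.65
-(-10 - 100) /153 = 110 /153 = 0.72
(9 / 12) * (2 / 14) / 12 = 1 / 112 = 0.01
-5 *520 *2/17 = -5200/17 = -305.88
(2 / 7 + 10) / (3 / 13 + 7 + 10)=117 / 196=0.60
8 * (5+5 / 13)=560 / 13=43.08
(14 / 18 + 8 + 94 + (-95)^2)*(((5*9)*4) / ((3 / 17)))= 27931000 / 3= 9310333.33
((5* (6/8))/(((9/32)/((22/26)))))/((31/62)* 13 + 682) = 880/53703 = 0.02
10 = 10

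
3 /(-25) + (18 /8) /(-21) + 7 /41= -1619 /28700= -0.06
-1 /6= -0.17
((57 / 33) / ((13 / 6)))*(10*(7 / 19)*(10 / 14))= 300 / 143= 2.10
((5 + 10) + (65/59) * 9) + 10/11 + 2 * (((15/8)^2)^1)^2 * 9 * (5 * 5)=7426840105/1329152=5587.65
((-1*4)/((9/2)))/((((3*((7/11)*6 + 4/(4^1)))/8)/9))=-704/159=-4.43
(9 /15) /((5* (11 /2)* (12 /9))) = 9 /550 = 0.02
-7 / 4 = -1.75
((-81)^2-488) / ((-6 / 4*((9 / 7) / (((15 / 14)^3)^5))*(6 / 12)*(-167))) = 98493688751220703125 / 927852569934094336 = 106.15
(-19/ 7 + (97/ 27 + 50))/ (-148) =-2404/ 6993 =-0.34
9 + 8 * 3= 33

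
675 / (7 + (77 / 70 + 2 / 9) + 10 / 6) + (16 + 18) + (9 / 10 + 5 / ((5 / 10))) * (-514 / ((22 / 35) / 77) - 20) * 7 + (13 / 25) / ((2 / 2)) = -216014120551 / 44950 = -4805653.40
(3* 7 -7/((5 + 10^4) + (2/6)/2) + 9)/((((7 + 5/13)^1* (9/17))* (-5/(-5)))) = 16583177/2161116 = 7.67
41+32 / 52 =541 / 13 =41.62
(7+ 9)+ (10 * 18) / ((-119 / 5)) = 1004 / 119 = 8.44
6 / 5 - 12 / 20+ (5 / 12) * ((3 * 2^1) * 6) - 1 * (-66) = 408 / 5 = 81.60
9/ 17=0.53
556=556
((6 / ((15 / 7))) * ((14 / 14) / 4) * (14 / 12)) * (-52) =-637 / 15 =-42.47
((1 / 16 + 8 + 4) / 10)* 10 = 193 / 16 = 12.06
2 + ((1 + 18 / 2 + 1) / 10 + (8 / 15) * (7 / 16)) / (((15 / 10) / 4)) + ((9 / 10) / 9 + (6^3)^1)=19949 / 90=221.66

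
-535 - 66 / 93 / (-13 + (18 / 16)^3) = -534.94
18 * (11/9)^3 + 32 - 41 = 23.86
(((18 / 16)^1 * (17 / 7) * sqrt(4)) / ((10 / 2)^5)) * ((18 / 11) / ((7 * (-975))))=-459 / 1094843750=-0.00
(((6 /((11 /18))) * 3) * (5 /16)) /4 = 405 /176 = 2.30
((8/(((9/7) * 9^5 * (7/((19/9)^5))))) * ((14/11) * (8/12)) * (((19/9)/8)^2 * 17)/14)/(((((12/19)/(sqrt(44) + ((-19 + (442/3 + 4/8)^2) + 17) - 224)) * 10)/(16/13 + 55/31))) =349640612325067 * sqrt(11)/8113025676227369040 + 272241718896503893411/584137848688370570880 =0.47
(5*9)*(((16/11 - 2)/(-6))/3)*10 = 150/11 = 13.64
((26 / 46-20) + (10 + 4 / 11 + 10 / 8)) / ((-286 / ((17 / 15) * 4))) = 26911 / 217074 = 0.12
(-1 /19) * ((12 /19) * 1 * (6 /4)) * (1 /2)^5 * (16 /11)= -9 /3971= -0.00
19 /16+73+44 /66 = 3593 /48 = 74.85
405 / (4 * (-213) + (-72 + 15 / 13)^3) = -59319 / 52206787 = -0.00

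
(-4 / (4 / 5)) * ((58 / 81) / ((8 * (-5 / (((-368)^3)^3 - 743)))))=-3589453784104342254539819 / 324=-11078561062050439057221.66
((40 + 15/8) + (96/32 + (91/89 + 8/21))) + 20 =990995/14952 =66.28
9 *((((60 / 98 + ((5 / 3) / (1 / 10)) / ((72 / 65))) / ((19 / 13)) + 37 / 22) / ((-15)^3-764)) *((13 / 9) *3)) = -178227829 / 1525949964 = -0.12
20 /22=10 /11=0.91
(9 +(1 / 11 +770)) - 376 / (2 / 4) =298 / 11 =27.09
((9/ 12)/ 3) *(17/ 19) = 17/ 76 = 0.22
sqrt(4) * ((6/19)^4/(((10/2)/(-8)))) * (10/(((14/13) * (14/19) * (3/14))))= -89856/48013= -1.87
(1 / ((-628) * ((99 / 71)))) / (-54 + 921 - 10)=-71 / 53281404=-0.00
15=15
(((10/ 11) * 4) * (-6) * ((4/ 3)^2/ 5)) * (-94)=24064/ 33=729.21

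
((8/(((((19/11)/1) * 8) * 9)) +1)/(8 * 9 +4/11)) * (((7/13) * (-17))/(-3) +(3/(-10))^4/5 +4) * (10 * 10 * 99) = 11648925673/11343000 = 1026.97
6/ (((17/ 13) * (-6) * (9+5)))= -13/ 238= -0.05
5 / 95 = 1 / 19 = 0.05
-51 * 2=-102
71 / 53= 1.34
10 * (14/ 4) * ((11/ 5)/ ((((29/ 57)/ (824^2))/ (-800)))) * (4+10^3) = -82536434942234.48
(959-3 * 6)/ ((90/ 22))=10351/ 45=230.02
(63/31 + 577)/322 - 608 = -606.20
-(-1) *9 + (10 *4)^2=1609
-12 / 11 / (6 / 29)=-58 / 11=-5.27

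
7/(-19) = -7/19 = -0.37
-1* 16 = -16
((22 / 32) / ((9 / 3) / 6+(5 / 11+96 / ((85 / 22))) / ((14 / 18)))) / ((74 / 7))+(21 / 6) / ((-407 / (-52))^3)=4322804288943 / 466401316448848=0.01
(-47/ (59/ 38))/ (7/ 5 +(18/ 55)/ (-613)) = -60214990/ 2783797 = -21.63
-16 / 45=-0.36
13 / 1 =13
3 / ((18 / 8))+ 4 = 16 / 3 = 5.33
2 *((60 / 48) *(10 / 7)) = 25 / 7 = 3.57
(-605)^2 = 366025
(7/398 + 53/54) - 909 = -4878689/5373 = -908.00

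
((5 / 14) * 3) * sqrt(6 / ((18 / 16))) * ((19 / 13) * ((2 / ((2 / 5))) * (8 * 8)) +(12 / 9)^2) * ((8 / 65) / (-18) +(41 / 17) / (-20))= -139215016 * sqrt(3) / 1628991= -148.02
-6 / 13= -0.46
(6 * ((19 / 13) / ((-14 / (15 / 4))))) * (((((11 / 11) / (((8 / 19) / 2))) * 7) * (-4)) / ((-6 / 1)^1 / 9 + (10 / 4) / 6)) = -16245 / 13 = -1249.62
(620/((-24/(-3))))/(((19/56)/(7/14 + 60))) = 262570/19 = 13819.47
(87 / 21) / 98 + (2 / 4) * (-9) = -1529 / 343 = -4.46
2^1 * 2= 4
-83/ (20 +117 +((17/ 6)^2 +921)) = -0.08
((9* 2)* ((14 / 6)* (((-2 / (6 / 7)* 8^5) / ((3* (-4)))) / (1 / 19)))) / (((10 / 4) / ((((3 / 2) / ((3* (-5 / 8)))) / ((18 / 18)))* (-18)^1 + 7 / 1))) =3264249856 / 75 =43523331.41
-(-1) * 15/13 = 15/13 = 1.15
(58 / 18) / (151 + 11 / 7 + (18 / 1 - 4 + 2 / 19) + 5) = 3857 / 205497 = 0.02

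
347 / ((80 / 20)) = 347 / 4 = 86.75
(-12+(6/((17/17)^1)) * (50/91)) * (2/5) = -1584/455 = -3.48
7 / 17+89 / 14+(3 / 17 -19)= -12.05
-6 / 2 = -3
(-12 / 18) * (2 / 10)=-2 / 15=-0.13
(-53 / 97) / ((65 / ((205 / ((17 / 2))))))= -4346 / 21437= -0.20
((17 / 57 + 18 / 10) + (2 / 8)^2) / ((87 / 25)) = 49265 / 79344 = 0.62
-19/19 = -1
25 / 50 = 1 / 2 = 0.50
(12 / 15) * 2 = 8 / 5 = 1.60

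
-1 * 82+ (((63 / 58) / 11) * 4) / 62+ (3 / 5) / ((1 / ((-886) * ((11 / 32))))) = -209434091 / 791120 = -264.73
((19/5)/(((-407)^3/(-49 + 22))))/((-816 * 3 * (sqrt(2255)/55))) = -57 * sqrt(2255)/3759291413680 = -0.00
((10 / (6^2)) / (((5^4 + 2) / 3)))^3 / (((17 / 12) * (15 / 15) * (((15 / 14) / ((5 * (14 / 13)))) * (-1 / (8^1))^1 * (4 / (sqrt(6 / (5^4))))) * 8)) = -245 * sqrt(6) / 2941634131722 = -0.00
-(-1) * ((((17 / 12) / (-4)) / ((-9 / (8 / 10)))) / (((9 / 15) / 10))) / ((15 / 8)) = 68 / 243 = 0.28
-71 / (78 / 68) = -2414 / 39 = -61.90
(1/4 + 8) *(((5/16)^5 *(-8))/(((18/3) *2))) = -0.02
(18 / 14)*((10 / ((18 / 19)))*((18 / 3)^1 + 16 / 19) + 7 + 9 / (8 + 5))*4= 37400 / 91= 410.99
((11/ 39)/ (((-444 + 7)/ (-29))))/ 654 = 319/ 11146122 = 0.00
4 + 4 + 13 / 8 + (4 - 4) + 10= 157 / 8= 19.62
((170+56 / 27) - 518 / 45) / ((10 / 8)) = 86704 / 675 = 128.45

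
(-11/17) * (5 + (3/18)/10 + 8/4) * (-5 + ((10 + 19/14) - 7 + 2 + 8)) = -42.48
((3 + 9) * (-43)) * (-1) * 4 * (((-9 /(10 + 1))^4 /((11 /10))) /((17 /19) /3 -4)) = -7718885280 /33981761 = -227.15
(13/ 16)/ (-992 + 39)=-13/ 15248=-0.00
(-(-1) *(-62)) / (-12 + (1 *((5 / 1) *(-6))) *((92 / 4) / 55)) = 341 / 135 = 2.53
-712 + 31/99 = -70457/99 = -711.69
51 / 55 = 0.93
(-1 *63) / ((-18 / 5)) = 35 / 2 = 17.50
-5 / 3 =-1.67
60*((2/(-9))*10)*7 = -2800/3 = -933.33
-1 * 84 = -84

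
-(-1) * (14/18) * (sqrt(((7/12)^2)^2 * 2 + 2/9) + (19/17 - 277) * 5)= -164150/153 + 7 * sqrt(9410)/1296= -1072.35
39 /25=1.56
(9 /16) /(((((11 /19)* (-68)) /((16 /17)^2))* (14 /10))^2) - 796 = -113916849900796 /143111646601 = -796.00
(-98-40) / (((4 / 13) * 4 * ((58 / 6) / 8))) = -2691 / 29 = -92.79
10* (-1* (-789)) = 7890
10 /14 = 5 /7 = 0.71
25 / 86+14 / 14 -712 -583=-111259 / 86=-1293.71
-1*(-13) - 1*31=-18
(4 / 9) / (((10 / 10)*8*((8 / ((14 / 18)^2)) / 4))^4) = 5764801 / 6347497291776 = 0.00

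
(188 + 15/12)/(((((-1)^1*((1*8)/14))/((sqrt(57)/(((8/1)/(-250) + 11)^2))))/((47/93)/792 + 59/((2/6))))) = -1079436024078125*sqrt(57)/2215149399936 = -3679.01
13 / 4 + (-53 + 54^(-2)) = -72535 / 1458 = -49.75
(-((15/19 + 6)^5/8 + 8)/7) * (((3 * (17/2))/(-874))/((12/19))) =609985873745/51027448192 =11.95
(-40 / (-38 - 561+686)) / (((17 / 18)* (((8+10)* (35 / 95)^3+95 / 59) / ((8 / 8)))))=-97123440 / 500824403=-0.19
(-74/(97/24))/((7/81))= -143856/679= -211.86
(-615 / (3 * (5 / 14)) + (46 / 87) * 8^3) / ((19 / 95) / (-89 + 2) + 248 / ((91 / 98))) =-1715090 / 1510307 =-1.14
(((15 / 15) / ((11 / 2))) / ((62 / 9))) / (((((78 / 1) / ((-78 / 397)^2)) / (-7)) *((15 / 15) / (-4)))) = 19656 / 53744669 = 0.00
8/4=2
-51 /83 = -0.61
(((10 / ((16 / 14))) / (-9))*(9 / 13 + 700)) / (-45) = 63763 / 4212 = 15.14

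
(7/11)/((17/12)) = 84/187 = 0.45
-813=-813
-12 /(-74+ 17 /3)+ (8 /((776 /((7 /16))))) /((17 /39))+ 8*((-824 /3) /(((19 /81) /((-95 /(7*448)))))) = 75257535261 /265027280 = 283.96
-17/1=-17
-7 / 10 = -0.70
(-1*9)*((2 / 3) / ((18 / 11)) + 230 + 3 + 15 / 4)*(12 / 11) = -25613 / 11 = -2328.45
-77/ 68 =-1.13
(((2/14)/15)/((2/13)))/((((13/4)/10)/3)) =4/7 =0.57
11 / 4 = 2.75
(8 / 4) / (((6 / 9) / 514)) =1542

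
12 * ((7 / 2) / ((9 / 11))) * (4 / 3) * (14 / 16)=539 / 9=59.89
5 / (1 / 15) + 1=76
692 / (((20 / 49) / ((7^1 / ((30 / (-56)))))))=-22153.23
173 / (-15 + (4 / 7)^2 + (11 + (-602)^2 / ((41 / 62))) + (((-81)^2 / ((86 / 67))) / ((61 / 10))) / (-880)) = 160448993936 / 508262472391573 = 0.00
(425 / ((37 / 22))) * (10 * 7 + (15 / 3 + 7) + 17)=925650 / 37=25017.57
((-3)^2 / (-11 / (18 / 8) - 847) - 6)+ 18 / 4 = -23163 / 15334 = -1.51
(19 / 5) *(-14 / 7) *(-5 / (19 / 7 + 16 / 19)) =5054 / 473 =10.68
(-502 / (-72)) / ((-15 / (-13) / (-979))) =-5915.70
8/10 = 4/5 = 0.80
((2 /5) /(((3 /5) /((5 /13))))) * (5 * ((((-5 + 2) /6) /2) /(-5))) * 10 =0.64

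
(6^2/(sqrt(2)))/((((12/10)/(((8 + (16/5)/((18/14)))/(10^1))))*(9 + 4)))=236*sqrt(2)/195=1.71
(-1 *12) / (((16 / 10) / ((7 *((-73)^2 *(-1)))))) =279772.50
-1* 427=-427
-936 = -936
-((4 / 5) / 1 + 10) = -54 / 5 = -10.80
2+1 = 3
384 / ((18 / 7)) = 448 / 3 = 149.33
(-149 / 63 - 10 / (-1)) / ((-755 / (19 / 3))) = -9139 / 142695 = -0.06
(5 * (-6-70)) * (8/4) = -760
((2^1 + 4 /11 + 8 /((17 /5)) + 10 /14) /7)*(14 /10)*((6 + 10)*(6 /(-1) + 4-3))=-113744 /1309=-86.89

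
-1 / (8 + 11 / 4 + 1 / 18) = -36 / 389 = -0.09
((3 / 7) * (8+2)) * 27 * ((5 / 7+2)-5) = -12960 / 49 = -264.49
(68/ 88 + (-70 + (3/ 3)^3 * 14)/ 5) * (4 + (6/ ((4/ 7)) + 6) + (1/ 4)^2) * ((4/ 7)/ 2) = -53909/ 880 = -61.26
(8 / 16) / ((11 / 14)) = 7 / 11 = 0.64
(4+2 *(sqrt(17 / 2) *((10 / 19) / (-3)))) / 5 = 4 / 5 - 2 *sqrt(34) / 57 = 0.60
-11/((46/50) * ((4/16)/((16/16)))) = -1100/23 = -47.83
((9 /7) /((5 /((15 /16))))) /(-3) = -9 /112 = -0.08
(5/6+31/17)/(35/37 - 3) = -10027/7752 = -1.29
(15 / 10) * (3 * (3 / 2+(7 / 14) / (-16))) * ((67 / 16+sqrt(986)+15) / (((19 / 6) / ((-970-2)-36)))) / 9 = -8883 * sqrt(986) / 38-2727081 / 608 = -11825.64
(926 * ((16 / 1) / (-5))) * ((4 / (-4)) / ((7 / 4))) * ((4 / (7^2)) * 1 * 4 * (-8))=-7585792 / 1715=-4423.20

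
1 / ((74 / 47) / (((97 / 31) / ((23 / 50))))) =113975 / 26381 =4.32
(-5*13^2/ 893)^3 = -603351125/ 712121957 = -0.85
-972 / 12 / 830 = -81 / 830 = -0.10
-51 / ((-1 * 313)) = 51 / 313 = 0.16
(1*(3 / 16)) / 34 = 3 / 544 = 0.01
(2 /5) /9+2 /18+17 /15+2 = 148 /45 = 3.29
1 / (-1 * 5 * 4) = -0.05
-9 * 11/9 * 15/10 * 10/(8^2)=-165/64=-2.58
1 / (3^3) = 1 / 27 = 0.04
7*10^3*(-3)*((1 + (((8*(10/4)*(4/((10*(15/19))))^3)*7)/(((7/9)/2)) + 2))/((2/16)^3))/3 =-13392719872/75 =-178569598.29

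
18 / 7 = 2.57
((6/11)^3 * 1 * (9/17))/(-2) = -972/22627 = -0.04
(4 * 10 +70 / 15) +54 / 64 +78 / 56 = 31519 / 672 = 46.90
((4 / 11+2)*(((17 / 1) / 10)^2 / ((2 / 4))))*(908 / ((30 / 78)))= 32252.82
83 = 83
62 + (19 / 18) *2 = 577 / 9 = 64.11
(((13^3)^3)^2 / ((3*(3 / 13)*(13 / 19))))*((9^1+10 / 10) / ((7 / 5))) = 106832636604359523472550 / 63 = 1695756136577135293215.08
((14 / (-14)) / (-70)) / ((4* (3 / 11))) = 11 / 840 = 0.01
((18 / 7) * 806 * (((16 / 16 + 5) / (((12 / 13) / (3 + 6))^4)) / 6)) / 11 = 8390850507 / 4928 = 1702688.82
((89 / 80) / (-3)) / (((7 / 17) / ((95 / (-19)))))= 1513 / 336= 4.50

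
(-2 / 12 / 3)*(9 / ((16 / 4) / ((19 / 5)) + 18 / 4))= -19 / 211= -0.09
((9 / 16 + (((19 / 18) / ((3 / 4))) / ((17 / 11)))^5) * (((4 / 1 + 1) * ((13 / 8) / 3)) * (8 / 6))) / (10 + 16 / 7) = 176328430952209445 / 504608273274733632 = 0.35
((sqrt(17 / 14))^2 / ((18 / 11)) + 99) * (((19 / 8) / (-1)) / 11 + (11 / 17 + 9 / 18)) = 454715 / 4896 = 92.87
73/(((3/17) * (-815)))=-1241/2445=-0.51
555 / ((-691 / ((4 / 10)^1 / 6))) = -37 / 691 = -0.05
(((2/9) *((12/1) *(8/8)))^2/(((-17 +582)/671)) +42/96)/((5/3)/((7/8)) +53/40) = 5058893/1839414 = 2.75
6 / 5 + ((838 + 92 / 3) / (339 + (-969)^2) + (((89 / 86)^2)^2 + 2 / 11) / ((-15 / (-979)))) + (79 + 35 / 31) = 6476174071523399 / 38535357351600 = 168.06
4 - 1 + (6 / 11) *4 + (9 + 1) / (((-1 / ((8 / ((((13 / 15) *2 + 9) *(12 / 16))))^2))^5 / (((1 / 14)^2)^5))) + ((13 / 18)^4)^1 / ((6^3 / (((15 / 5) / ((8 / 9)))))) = 1266893640322058237379950980234177254731 / 244287834673768199027604196243875818496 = 5.19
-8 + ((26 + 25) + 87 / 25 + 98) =3612 / 25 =144.48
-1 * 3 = -3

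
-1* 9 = -9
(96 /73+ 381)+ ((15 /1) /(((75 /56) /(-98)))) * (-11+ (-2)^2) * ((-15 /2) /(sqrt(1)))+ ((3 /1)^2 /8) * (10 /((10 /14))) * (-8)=-4187841 /73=-57367.68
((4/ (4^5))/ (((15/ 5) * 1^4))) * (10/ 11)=5/ 4224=0.00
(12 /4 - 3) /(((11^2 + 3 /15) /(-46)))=0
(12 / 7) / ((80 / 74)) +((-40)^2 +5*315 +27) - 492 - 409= 161181 / 70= 2302.59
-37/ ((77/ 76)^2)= -213712/ 5929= -36.05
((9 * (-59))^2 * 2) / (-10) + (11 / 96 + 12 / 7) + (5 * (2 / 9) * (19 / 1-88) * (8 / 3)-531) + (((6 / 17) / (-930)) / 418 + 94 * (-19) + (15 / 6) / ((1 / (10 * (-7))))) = -65600631210451 / 1110241440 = -59086.82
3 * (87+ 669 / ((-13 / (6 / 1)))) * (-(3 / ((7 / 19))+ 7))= 10074.66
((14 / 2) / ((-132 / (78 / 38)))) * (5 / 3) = -455 / 2508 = -0.18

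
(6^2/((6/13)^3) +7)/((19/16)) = 17912/57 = 314.25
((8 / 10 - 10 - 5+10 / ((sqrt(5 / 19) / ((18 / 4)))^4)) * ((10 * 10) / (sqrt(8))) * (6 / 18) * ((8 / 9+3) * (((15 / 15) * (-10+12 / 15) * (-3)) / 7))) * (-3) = -272314595 * sqrt(2) / 12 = -32092582.79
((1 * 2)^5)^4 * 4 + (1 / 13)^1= 54525953 / 13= 4194304.08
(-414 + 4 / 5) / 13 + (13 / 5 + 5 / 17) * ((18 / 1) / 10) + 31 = 24447 / 5525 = 4.42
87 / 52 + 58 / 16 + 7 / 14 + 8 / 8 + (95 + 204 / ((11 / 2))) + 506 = 644.89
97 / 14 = 6.93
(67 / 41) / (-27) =-67 / 1107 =-0.06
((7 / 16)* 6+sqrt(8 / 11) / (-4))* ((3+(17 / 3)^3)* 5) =87395 / 36 - 1135* sqrt(22) / 27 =2230.47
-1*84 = -84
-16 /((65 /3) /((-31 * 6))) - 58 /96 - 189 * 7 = -1186.25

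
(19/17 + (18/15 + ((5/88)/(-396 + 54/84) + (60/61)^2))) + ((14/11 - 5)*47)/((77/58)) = -152632644009203/1186231953060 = -128.67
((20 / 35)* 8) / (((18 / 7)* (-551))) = -16 / 4959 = -0.00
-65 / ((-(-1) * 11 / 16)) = -1040 / 11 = -94.55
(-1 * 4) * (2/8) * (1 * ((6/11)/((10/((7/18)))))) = -7/330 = -0.02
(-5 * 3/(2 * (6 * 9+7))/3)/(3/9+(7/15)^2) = -1125/15128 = -0.07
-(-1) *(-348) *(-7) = 2436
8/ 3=2.67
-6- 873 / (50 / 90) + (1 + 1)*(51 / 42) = -55124 / 35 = -1574.97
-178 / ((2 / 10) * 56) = -445 / 28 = -15.89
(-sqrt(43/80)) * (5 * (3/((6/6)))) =-3 * sqrt(215)/4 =-11.00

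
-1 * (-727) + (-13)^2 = 896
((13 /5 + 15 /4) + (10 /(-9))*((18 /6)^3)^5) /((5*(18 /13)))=-4145238149 /1800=-2302910.08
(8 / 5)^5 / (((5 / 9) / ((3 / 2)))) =28.31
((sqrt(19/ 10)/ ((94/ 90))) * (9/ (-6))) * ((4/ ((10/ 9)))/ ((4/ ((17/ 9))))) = -459 * sqrt(190)/ 1880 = -3.37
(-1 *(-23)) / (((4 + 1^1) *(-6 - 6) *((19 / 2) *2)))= -23 / 1140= -0.02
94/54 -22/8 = -109/108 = -1.01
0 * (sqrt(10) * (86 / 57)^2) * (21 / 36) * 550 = 0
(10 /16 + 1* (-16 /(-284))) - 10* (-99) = 562707 /568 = 990.68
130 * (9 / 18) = 65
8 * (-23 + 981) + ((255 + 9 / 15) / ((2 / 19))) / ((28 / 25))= 275297 / 28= 9832.04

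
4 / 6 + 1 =5 / 3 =1.67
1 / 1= 1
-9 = -9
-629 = -629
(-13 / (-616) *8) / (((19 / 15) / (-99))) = -1755 / 133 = -13.20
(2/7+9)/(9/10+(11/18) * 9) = 325/224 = 1.45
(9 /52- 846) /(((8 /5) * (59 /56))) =-1539405 /3068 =-501.76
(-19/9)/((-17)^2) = -19/2601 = -0.01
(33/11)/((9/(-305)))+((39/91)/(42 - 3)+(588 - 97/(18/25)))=575957/1638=351.62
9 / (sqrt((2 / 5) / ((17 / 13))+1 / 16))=12 * sqrt(42585) / 167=14.83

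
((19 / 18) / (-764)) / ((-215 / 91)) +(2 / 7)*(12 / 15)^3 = 75993583 / 517419000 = 0.15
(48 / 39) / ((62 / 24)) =0.48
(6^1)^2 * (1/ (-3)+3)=96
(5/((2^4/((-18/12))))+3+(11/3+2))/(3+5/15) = 787/320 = 2.46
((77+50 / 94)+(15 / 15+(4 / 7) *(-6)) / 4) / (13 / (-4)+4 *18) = 9203 / 8225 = 1.12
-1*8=-8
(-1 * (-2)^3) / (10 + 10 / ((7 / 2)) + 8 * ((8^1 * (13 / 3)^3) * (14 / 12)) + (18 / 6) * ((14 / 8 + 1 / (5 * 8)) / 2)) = 362880 / 276295651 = 0.00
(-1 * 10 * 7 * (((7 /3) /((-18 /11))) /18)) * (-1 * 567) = -18865 /6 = -3144.17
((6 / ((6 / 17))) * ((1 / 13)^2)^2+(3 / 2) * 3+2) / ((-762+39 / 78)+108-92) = -371327 / 42584451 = -0.01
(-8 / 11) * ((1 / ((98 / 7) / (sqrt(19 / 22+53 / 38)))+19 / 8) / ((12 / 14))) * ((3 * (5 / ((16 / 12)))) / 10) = -399 / 176-3 * sqrt(24662) / 4598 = -2.37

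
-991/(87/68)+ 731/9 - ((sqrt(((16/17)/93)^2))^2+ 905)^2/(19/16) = -2376725844201357636359/3442540661189271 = -690398.77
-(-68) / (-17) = -4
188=188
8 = 8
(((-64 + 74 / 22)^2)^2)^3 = 7753718092444544992127728048382161 / 3138428376721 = 2470573536091193394373.64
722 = 722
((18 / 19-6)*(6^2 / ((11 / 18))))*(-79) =23514.03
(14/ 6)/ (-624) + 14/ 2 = 7.00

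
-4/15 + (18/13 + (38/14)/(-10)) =2311/2730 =0.85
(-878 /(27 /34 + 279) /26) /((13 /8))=-119408 /1607697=-0.07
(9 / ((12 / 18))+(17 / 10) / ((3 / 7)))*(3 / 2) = 131 / 5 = 26.20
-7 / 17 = -0.41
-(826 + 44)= -870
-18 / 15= -6 / 5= -1.20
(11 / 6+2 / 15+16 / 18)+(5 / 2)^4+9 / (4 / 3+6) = 341711 / 7920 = 43.15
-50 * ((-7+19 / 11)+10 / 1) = -236.36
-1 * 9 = -9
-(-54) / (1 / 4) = 216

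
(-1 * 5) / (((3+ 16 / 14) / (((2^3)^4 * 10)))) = -1433600 / 29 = -49434.48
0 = 0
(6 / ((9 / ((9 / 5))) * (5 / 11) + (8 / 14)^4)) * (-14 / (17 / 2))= -1479016 / 356099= -4.15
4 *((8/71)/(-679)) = -32/48209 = -0.00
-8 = -8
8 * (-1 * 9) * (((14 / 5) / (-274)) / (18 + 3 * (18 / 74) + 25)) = 9324 / 554165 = 0.02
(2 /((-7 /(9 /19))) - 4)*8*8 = -35200 /133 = -264.66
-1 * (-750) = 750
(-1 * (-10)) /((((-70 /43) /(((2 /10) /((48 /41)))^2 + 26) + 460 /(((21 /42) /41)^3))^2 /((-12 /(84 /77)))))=-933038556968771 /545639350427558482437632842240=-0.00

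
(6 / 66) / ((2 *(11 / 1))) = 1 / 242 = 0.00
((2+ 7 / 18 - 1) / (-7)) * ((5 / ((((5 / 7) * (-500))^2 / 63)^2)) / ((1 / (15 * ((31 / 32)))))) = -14067459 / 4000000000000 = -0.00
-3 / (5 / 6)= -18 / 5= -3.60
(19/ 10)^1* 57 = 1083/ 10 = 108.30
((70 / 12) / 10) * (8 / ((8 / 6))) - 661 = -1315 / 2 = -657.50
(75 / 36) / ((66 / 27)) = 0.85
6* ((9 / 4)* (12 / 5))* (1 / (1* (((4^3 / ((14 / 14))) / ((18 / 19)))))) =729 / 1520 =0.48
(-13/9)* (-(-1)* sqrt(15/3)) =-13* sqrt(5)/9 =-3.23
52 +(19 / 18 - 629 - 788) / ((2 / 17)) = -431407 / 36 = -11983.53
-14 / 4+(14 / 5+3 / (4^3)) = -209 / 320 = -0.65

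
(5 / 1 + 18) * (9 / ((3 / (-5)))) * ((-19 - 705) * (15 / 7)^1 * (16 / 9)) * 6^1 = 39964800 / 7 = 5709257.14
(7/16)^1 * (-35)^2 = 8575/16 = 535.94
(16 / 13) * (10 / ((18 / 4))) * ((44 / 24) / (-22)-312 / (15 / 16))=-319568 / 351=-910.45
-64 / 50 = -32 / 25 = -1.28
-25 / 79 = -0.32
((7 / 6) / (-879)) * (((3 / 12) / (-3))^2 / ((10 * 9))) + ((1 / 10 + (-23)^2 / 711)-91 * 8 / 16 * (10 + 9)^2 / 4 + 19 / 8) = -22155943289737 / 5399732160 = -4103.16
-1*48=-48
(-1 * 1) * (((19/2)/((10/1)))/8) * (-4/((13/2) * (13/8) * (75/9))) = 114/21125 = 0.01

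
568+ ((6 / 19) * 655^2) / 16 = 1373411 / 152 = 9035.60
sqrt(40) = 2 * sqrt(10) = 6.32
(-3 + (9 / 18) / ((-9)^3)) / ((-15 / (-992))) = -434000 / 2187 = -198.45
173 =173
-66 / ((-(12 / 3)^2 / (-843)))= -27819 / 8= -3477.38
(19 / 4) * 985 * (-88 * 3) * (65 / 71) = -80287350 / 71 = -1130807.75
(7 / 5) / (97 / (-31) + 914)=217 / 141185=0.00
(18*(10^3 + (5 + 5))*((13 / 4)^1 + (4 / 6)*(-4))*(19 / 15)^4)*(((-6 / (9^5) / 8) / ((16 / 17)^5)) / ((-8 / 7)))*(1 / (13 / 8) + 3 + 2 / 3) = 152930087024040851 / 86931979370496000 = 1.76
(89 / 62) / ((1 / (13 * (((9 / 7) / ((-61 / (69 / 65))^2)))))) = 3813561 / 524847050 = 0.01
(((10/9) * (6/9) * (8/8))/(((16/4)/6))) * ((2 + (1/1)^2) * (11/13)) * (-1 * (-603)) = 22110/13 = 1700.77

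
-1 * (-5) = 5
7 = 7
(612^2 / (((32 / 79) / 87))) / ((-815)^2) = 160890057 / 1328450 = 121.11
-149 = -149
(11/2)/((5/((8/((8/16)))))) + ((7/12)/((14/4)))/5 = 529/30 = 17.63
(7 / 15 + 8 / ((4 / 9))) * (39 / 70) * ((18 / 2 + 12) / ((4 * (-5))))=-10803 / 1000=-10.80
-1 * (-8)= 8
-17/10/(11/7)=-119/110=-1.08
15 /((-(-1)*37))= 15 /37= 0.41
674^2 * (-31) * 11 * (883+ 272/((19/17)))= -3315188590516/19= -174483610027.16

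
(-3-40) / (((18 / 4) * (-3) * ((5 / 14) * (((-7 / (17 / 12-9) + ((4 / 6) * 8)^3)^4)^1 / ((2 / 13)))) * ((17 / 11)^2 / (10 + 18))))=11024813596797 / 371936936320577867560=0.00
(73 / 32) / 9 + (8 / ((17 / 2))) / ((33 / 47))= 85843 / 53856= 1.59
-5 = -5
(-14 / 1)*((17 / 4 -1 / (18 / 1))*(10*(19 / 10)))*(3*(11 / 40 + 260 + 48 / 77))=-2305433723 / 2640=-873270.35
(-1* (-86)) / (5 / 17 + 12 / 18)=4386 / 49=89.51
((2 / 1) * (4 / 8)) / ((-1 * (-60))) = 1 / 60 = 0.02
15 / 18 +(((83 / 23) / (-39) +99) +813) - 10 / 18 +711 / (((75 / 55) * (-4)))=42078373 / 53820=781.84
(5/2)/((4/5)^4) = 3125/512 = 6.10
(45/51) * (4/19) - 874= -282242/323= -873.81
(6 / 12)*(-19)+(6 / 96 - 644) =-10455 / 16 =-653.44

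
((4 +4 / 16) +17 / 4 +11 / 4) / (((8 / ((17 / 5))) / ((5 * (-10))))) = -3825 / 16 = -239.06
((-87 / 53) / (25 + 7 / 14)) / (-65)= 0.00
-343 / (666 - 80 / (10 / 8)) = -49 / 86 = -0.57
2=2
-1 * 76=-76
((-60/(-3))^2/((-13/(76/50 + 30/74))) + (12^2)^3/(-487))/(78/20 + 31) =-1115489120/6288631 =-177.38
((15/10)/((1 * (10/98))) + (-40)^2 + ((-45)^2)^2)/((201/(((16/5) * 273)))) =29864305016/1675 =17829435.83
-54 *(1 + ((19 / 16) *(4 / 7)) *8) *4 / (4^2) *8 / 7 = -4860 / 49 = -99.18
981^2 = 962361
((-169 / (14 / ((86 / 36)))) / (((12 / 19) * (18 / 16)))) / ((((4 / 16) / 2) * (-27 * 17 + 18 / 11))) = 10868 / 15309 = 0.71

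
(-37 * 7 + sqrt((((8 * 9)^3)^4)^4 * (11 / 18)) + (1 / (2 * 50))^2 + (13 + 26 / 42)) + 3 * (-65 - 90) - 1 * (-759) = 10210021 / 210000 + 62781062873992032566884499976912074100965376 * sqrt(22) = 294469286722637843429644400000000000000000000.00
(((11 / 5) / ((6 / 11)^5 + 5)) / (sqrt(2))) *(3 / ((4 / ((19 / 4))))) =100978977 *sqrt(2) / 130084960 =1.10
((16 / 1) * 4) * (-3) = -192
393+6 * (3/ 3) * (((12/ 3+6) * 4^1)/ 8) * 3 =483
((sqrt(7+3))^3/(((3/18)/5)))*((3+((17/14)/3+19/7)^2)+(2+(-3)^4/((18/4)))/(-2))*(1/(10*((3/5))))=120325*sqrt(10)/882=431.41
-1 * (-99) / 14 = 99 / 14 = 7.07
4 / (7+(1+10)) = 2 / 9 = 0.22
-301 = -301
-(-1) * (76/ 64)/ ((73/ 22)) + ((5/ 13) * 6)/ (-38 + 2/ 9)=38305/ 129064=0.30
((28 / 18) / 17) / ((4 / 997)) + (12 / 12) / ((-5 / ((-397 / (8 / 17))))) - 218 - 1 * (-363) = 336.53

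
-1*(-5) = 5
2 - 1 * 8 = -6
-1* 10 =-10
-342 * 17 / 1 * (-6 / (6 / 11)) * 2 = 127908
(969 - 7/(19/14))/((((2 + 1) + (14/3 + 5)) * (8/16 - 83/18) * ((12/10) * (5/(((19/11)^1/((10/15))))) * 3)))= -164817/61864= -2.66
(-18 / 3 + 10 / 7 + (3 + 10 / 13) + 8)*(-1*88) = -57640 / 91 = -633.41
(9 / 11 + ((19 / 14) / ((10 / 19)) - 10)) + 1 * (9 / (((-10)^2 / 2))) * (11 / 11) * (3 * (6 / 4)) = -11152 / 1925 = -5.79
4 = 4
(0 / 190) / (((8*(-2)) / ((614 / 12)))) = 0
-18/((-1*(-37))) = -18/37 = -0.49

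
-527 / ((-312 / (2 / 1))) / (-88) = -527 / 13728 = -0.04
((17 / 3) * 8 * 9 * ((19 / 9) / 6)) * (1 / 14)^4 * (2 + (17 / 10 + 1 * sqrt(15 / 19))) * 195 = 1105 * sqrt(285) / 28812 + 155363 / 57624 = 3.34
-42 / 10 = -21 / 5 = -4.20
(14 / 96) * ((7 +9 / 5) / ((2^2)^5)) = 77 / 61440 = 0.00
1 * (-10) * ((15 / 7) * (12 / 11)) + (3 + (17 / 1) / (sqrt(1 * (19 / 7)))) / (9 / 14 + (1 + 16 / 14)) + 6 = -12.60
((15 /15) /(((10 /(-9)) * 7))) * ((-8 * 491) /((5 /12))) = 212112 /175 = 1212.07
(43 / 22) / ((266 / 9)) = 387 / 5852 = 0.07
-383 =-383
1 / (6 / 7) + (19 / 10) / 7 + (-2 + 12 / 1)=1201 / 105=11.44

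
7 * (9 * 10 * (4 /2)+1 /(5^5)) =3937507 /3125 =1260.00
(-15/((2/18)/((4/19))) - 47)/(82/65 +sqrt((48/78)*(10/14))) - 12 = -30616367/323646 +465725*sqrt(910)/323646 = -51.19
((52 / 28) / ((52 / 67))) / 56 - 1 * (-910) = 1426947 / 1568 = 910.04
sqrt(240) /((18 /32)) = 64 * sqrt(15) /9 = 27.54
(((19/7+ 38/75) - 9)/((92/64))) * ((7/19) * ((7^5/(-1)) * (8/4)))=1631758016/32775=49786.67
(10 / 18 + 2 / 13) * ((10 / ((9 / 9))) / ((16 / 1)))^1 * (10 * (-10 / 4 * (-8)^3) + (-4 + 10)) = 2657245 / 468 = 5677.87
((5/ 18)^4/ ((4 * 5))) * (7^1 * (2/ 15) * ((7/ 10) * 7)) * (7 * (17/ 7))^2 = 495635/ 1259712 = 0.39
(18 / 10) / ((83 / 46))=414 / 415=1.00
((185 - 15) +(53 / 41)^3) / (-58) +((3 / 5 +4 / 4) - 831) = -16636619681 / 19987090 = -832.37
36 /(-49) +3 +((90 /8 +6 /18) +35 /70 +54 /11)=124559 /6468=19.26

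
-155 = -155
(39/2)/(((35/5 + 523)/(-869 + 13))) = -8346/265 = -31.49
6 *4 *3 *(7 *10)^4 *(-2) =-3457440000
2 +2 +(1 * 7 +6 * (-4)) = -13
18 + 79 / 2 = 115 / 2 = 57.50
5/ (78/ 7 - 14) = -7/ 4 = -1.75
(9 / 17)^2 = 81 / 289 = 0.28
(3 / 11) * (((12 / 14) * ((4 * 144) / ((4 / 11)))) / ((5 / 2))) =148.11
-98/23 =-4.26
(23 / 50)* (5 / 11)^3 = 115 / 2662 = 0.04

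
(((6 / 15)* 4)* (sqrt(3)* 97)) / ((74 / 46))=17848* sqrt(3) / 185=167.10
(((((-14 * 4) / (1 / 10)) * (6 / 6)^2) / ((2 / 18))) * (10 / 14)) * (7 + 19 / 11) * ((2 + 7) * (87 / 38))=-135302400 / 209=-647379.90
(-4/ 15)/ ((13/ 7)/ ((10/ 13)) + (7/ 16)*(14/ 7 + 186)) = -112/ 35559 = -0.00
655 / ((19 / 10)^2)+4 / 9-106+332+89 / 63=1034295 / 2527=409.30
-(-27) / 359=27 / 359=0.08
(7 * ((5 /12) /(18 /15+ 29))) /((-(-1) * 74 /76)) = 3325 /33522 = 0.10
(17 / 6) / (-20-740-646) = -17 / 8436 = -0.00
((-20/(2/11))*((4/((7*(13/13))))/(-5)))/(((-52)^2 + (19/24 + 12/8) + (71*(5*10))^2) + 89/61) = 0.00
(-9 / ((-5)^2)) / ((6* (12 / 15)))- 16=-643 / 40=-16.08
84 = 84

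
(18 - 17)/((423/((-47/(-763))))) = 1/6867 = 0.00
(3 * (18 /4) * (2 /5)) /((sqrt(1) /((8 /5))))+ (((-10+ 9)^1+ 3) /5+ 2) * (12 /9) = 296 /25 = 11.84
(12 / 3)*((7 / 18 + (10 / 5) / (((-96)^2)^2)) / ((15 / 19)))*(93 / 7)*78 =126455913961 / 61931520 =2041.87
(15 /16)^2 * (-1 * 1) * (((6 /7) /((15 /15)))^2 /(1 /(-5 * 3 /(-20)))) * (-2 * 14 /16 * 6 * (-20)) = -91125 /896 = -101.70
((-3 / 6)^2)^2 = 1 / 16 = 0.06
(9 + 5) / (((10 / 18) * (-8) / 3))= -189 / 20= -9.45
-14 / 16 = -7 / 8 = -0.88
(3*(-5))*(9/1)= -135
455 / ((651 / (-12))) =-260 / 31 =-8.39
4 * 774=3096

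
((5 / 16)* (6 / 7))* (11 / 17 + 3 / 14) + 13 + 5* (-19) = -81.77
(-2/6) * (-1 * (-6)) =-2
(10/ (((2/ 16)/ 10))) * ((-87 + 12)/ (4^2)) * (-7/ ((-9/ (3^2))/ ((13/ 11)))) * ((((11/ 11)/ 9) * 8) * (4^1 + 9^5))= -1628431212.12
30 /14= 15 /7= 2.14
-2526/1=-2526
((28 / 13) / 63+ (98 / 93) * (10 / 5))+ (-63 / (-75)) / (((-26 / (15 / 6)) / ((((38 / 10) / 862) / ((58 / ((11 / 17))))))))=2.14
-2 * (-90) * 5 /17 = 52.94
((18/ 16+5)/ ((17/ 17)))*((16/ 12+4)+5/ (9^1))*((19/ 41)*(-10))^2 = 23437925/ 30258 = 774.60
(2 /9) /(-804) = -1 /3618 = -0.00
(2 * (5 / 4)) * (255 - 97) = 395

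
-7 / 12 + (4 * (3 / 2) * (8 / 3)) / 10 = 61 / 60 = 1.02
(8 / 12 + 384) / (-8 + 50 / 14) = -8078 / 93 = -86.86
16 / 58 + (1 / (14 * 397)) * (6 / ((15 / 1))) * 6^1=111334 / 402955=0.28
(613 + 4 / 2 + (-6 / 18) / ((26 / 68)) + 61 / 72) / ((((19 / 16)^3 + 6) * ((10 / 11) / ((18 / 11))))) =294715904 / 2043275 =144.24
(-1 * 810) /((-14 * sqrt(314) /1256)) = 4100.92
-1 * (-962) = 962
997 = 997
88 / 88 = 1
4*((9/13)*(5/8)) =45/26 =1.73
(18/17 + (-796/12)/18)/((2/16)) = -9644/459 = -21.01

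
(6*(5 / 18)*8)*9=120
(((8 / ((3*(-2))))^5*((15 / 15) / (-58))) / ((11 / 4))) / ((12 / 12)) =2048 / 77517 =0.03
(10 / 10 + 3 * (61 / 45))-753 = -11219 / 15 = -747.93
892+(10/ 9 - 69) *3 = 2065/ 3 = 688.33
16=16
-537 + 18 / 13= -6963 / 13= -535.62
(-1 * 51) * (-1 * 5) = 255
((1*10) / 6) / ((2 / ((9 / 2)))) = 15 / 4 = 3.75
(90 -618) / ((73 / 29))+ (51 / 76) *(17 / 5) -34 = -6698429 / 27740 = -241.47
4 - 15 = -11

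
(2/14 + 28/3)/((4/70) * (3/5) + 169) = 4975/88743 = 0.06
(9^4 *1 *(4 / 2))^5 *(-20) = -7780905893796434432640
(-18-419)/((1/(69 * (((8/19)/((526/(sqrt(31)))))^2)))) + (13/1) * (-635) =-10849598957/1314211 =-8255.60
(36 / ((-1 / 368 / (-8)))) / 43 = 105984 / 43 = 2464.74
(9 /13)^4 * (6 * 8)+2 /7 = 2261618 /199927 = 11.31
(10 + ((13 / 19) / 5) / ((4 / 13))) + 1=4349 / 380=11.44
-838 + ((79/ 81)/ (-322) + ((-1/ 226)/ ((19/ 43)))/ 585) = -1525112544266/ 1819936755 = -838.00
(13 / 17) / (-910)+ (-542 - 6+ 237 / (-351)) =-76392167 / 139230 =-548.68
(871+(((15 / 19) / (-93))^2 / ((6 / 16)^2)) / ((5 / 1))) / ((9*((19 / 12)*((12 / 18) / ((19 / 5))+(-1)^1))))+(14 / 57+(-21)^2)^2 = 9520179215537 / 48915861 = 194623.56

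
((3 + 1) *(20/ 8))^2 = 100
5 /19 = 0.26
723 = 723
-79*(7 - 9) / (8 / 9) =711 / 4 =177.75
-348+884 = 536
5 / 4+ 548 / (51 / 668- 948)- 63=-157867867 / 2532852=-62.33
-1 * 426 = -426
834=834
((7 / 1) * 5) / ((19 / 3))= 105 / 19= 5.53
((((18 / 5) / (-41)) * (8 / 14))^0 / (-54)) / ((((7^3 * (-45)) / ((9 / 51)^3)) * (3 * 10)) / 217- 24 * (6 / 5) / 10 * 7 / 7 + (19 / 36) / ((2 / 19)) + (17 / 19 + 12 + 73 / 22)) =647900 / 13584147017583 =0.00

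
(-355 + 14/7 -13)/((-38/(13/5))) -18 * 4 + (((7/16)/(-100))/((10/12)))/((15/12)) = -4461399/95000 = -46.96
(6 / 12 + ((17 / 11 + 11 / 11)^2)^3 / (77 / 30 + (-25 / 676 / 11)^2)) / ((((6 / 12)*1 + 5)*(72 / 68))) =112838134731934727 / 6171309609599178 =18.28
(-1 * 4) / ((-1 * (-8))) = -1 / 2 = -0.50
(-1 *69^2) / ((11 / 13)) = -61893 / 11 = -5626.64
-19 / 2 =-9.50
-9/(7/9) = -81/7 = -11.57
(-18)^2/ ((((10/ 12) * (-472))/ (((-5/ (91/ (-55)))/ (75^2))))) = -297/ 671125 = -0.00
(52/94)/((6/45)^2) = 31.12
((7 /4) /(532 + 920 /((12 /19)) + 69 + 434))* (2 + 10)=63 /7475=0.01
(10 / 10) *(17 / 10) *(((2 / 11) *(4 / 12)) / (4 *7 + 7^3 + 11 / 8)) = 136 / 491535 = 0.00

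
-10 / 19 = -0.53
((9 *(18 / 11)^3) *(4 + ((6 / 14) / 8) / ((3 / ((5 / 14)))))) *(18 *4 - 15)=1174661757 / 130438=9005.52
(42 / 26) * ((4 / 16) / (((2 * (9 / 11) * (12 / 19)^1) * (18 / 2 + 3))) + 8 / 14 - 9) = -610249 / 44928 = -13.58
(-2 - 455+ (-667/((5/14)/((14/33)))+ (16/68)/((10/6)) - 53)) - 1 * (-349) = -2673653/2805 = -953.17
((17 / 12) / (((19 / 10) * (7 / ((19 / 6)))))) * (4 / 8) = 0.17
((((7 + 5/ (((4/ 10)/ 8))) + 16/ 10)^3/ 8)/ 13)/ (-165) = -53367669/ 715000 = -74.64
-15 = -15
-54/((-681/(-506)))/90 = -506/1135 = -0.45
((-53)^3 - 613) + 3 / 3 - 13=-149502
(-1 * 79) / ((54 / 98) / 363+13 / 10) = -4683910 / 77167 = -60.70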